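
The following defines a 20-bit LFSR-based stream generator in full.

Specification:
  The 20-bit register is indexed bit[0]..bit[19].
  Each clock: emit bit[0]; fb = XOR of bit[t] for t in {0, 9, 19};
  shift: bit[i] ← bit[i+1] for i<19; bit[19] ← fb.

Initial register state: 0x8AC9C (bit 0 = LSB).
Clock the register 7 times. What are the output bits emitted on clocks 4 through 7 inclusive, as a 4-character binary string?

reg_0 = 0x8AC9C
clock 1: out=0, reg = 0xC564E
clock 2: out=0, reg = 0x62B27
clock 3: out=1, reg = 0x31593
clock 4: out=1, reg = 0x98AC9
clock 5: out=1, reg = 0xCC564
clock 6: out=0, reg = 0xE62B2
clock 7: out=0, reg = 0x73159

1100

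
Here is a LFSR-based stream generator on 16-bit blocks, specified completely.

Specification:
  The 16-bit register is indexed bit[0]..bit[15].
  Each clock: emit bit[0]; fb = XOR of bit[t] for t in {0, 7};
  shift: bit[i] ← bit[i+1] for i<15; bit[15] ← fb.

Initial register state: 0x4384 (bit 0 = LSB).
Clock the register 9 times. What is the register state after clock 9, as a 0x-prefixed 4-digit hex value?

0x81A1

reg_0 = 0x4384
clock 1: out=0, reg = 0xA1C2
clock 2: out=0, reg = 0xD0E1
clock 3: out=1, reg = 0x6870
clock 4: out=0, reg = 0x3438
clock 5: out=0, reg = 0x1A1C
clock 6: out=0, reg = 0x0D0E
clock 7: out=0, reg = 0x0687
clock 8: out=1, reg = 0x0343
clock 9: out=1, reg = 0x81A1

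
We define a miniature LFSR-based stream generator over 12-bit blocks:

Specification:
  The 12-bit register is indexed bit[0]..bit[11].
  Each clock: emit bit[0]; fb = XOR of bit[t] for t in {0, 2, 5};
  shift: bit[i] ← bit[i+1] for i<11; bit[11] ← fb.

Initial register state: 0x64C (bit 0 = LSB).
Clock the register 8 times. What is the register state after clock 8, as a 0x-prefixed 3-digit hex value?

reg_0 = 0x64C
clock 1: out=0, reg = 0xB26
clock 2: out=0, reg = 0x593
clock 3: out=1, reg = 0xAC9
clock 4: out=1, reg = 0xD64
clock 5: out=0, reg = 0x6B2
clock 6: out=0, reg = 0xB59
clock 7: out=1, reg = 0xDAC
clock 8: out=0, reg = 0x6D6

0x6D6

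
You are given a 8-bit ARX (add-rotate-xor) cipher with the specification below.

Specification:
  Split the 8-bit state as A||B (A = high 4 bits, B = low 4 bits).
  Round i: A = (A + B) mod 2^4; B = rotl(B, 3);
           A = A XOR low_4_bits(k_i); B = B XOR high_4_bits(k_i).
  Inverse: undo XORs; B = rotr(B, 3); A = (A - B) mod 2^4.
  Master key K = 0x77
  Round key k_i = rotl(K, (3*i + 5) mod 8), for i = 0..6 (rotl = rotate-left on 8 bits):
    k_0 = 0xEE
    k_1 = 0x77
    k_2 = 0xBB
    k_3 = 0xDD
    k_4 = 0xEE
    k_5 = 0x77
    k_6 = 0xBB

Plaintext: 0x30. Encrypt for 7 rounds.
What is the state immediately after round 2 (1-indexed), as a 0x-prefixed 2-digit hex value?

0xC0

s_0 = plaintext = 0x30
s_1 = Round(s_0, k_0) = 0xDE
s_2 = Round(s_1, k_1) = 0xC0
s_3 = Round(s_2, k_2) = 0x7B
s_4 = Round(s_3, k_3) = 0xF0
s_5 = Round(s_4, k_4) = 0x1E
s_6 = Round(s_5, k_5) = 0x80
s_7 = Round(s_6, k_6) = 0x3B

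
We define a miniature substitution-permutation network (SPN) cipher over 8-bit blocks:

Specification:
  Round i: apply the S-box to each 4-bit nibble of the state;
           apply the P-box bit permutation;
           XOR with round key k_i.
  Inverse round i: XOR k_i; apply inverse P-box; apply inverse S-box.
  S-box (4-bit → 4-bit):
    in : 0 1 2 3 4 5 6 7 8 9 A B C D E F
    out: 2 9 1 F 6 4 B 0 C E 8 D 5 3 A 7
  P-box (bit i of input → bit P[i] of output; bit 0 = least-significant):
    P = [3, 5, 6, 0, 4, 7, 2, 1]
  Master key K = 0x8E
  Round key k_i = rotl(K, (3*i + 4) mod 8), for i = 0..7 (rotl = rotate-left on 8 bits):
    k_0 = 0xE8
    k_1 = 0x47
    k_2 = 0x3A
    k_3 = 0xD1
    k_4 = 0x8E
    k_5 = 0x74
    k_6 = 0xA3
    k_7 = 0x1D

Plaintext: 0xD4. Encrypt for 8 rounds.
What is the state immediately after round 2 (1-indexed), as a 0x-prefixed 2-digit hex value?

s_0 = plaintext = 0xD4
s_1 = Round(s_0, k_0) = 0x18
s_2 = Round(s_1, k_1) = 0x14
s_3 = Round(s_2, k_2) = 0x48
s_4 = Round(s_3, k_3) = 0x14
s_5 = Round(s_4, k_4) = 0xFC
s_6 = Round(s_5, k_5) = 0xA8
s_7 = Round(s_6, k_6) = 0xE0
s_8 = Round(s_7, k_7) = 0xBF

0x14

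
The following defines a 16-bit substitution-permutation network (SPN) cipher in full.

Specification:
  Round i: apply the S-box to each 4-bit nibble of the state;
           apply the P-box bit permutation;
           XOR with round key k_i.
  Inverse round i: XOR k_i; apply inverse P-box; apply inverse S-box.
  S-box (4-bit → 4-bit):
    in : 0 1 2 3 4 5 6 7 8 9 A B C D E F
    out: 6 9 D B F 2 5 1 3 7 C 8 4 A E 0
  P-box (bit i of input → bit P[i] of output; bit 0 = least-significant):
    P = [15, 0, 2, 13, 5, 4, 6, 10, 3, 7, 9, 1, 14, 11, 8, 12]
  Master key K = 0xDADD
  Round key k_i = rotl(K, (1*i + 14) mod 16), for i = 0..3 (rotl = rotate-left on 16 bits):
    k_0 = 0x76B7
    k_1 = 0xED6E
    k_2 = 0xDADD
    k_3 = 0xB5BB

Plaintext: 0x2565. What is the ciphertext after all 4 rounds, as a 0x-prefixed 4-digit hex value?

0x663E

s_0 = plaintext = 0x2565
s_1 = Round(s_0, k_0) = 0x2756
s_2 = Round(s_1, k_1) = 0x3C72
s_3 = Round(s_2, k_2) = 0x20F9
s_4 = Round(s_3, k_3) = 0x663E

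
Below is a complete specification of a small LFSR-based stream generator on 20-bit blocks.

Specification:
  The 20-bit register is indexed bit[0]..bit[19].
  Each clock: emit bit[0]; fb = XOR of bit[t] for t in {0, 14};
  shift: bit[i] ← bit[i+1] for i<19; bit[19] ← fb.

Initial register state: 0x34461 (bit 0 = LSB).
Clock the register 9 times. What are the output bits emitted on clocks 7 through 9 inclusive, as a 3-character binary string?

reg_0 = 0x34461
clock 1: out=1, reg = 0x1A230
clock 2: out=0, reg = 0x0D118
clock 3: out=0, reg = 0x8688C
clock 4: out=0, reg = 0xC3446
clock 5: out=0, reg = 0x61A23
clock 6: out=1, reg = 0xB0D11
clock 7: out=1, reg = 0xD8688
clock 8: out=0, reg = 0x6C344
clock 9: out=0, reg = 0xB61A2

100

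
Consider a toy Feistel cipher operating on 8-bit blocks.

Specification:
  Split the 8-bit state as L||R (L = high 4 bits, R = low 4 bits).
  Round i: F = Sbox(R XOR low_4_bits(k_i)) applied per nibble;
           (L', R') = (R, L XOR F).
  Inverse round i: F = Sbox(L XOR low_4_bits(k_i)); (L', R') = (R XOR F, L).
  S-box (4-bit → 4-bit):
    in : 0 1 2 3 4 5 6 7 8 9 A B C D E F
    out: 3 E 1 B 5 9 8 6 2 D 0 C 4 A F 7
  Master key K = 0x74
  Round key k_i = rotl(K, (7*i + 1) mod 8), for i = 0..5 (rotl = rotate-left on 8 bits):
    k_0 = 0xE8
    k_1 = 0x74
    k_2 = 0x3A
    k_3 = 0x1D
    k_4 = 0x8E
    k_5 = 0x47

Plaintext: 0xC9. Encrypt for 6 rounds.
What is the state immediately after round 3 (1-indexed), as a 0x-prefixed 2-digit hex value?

s_0 = plaintext = 0xC9
s_1 = Round(s_0, k_0) = 0x92
s_2 = Round(s_1, k_1) = 0x21
s_3 = Round(s_2, k_2) = 0x1E
s_4 = Round(s_3, k_3) = 0xEA
s_5 = Round(s_4, k_4) = 0xAB
s_6 = Round(s_5, k_5) = 0xBE

0x1E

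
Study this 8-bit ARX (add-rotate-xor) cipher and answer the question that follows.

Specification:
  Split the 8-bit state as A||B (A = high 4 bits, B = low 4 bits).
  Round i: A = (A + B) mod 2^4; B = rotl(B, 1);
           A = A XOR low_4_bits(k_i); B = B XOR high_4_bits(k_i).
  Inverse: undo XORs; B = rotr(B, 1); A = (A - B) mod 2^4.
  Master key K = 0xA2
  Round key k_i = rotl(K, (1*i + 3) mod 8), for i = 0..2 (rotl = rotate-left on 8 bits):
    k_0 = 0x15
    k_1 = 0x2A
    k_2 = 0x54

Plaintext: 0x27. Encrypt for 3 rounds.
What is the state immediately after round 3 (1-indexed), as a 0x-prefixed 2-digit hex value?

s_0 = plaintext = 0x27
s_1 = Round(s_0, k_0) = 0xCF
s_2 = Round(s_1, k_1) = 0x1D
s_3 = Round(s_2, k_2) = 0xAE

0xAE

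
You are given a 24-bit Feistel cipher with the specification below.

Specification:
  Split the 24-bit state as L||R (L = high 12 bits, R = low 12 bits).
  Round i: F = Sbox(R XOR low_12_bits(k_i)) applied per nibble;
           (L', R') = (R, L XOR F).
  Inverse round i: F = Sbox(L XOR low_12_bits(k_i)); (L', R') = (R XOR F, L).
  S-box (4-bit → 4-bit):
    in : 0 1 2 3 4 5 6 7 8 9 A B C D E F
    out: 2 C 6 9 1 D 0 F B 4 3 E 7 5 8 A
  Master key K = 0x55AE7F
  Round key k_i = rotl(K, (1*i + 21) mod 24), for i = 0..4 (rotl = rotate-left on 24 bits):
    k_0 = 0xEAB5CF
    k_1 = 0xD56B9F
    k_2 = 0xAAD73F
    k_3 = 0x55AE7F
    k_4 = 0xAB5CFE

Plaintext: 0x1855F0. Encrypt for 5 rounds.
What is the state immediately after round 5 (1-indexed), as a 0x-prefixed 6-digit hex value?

s_0 = plaintext = 0x1855F0
s_1 = Round(s_0, k_0) = 0x5F031F
s_2 = Round(s_1, k_1) = 0x31FE42
s_3 = Round(s_2, k_2) = 0xE427EA
s_4 = Round(s_3, k_3) = 0x7EAA0F
s_5 = Round(s_4, k_4) = 0xA0F746

0xA0F746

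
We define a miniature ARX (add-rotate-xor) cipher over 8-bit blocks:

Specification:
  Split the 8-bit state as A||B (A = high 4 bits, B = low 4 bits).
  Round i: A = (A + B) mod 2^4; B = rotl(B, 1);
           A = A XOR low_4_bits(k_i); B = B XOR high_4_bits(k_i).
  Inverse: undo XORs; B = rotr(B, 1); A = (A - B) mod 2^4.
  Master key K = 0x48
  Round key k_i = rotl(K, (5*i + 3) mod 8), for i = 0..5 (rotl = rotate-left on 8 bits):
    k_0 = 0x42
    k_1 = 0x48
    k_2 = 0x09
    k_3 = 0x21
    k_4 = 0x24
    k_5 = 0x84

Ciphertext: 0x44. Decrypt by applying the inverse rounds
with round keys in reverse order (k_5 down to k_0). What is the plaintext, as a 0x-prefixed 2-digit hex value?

0x53

s_0 = ciphertext = 0x44
s_1 = InvRound(s_0, k_5) = 0xA6
s_2 = InvRound(s_1, k_4) = 0xC2
s_3 = InvRound(s_2, k_3) = 0xD0
s_4 = InvRound(s_3, k_2) = 0x40
s_5 = InvRound(s_4, k_1) = 0xA2
s_6 = InvRound(s_5, k_0) = 0x53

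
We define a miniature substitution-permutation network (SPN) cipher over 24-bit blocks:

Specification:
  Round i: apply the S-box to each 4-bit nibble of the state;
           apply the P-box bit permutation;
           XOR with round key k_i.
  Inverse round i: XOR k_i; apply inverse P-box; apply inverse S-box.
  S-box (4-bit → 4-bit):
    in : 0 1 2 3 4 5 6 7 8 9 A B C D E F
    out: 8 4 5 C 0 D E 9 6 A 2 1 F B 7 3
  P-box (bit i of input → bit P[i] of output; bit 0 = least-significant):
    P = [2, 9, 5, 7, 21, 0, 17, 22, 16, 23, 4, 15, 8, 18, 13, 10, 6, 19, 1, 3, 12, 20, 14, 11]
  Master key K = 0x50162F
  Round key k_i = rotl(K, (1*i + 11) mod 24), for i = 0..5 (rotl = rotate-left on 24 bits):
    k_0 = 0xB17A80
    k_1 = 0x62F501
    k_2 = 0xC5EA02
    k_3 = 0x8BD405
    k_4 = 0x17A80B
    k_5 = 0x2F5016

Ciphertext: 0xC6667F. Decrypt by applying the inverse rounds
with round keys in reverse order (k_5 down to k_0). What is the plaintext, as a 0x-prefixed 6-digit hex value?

s_0 = ciphertext = 0xC6667F
s_1 = InvRound(s_0, k_5) = 0xBD3FD8
s_2 = InvRound(s_1, k_4) = 0xBE76E9
s_3 = InvRound(s_2, k_3) = 0xA787BC
s_4 = InvRound(s_3, k_2) = 0x335155
s_5 = InvRound(s_4, k_1) = 0xAB350B
s_6 = InvRound(s_5, k_0) = 0x667489

0x667489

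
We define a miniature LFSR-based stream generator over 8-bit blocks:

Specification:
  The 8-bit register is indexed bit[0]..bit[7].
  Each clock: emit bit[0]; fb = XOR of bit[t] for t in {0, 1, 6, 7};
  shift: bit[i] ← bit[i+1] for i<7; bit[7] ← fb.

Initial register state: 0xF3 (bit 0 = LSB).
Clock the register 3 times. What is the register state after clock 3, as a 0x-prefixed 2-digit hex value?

reg_0 = 0xF3
clock 1: out=1, reg = 0x79
clock 2: out=1, reg = 0x3C
clock 3: out=0, reg = 0x1E

0x1E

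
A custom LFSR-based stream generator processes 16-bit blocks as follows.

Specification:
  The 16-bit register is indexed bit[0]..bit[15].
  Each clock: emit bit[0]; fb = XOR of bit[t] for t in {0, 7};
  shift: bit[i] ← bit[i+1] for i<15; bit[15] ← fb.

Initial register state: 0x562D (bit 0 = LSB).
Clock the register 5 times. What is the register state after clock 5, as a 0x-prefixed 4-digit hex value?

0x0AB1

reg_0 = 0x562D
clock 1: out=1, reg = 0xAB16
clock 2: out=0, reg = 0x558B
clock 3: out=1, reg = 0x2AC5
clock 4: out=1, reg = 0x1562
clock 5: out=0, reg = 0x0AB1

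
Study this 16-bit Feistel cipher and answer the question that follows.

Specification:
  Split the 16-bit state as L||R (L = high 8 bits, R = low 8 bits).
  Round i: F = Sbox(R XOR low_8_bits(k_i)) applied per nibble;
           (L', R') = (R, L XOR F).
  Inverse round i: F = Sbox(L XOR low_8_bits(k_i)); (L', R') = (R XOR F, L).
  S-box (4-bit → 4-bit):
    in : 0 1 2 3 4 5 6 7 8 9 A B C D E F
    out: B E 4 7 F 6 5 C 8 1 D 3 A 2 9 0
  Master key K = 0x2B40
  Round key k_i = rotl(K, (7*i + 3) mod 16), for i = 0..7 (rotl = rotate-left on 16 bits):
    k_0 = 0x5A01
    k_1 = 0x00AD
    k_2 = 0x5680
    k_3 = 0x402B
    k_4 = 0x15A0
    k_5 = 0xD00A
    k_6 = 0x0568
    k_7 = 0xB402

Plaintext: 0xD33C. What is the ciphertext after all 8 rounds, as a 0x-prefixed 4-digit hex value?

0x13DB

s_0 = plaintext = 0xD33C
s_1 = Round(s_0, k_0) = 0x3CA1
s_2 = Round(s_1, k_1) = 0xA186
s_3 = Round(s_2, k_2) = 0x8614
s_4 = Round(s_3, k_3) = 0x14F6
s_5 = Round(s_4, k_4) = 0xF671
s_6 = Round(s_5, k_5) = 0x7135
s_7 = Round(s_6, k_6) = 0x3513
s_8 = Round(s_7, k_7) = 0x13DB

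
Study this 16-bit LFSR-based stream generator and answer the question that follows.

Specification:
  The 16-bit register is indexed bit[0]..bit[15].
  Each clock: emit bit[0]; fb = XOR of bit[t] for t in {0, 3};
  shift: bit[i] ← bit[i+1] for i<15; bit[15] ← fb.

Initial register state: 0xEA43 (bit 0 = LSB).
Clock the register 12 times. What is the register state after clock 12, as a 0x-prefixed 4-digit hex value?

reg_0 = 0xEA43
clock 1: out=1, reg = 0xF521
clock 2: out=1, reg = 0xFA90
clock 3: out=0, reg = 0x7D48
clock 4: out=0, reg = 0xBEA4
clock 5: out=0, reg = 0x5F52
clock 6: out=0, reg = 0x2FA9
clock 7: out=1, reg = 0x17D4
clock 8: out=0, reg = 0x0BEA
clock 9: out=0, reg = 0x85F5
clock 10: out=1, reg = 0xC2FA
clock 11: out=0, reg = 0xE17D
clock 12: out=1, reg = 0x70BE

0x70BE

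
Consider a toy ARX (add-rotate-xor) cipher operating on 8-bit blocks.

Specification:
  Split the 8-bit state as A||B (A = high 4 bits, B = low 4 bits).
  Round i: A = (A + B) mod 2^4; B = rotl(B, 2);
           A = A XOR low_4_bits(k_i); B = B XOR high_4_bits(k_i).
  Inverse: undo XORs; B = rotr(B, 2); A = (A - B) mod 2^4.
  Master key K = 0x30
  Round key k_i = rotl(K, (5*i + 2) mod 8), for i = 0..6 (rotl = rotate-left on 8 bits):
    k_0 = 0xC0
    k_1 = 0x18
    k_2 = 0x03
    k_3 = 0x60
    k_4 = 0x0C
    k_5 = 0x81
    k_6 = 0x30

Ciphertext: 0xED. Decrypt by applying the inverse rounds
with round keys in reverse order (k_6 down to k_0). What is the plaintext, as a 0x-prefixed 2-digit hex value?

0xC7

s_0 = ciphertext = 0xED
s_1 = InvRound(s_0, k_6) = 0x3B
s_2 = InvRound(s_1, k_5) = 0x6C
s_3 = InvRound(s_2, k_4) = 0x73
s_4 = InvRound(s_3, k_3) = 0x25
s_5 = InvRound(s_4, k_2) = 0xC5
s_6 = InvRound(s_5, k_1) = 0x31
s_7 = InvRound(s_6, k_0) = 0xC7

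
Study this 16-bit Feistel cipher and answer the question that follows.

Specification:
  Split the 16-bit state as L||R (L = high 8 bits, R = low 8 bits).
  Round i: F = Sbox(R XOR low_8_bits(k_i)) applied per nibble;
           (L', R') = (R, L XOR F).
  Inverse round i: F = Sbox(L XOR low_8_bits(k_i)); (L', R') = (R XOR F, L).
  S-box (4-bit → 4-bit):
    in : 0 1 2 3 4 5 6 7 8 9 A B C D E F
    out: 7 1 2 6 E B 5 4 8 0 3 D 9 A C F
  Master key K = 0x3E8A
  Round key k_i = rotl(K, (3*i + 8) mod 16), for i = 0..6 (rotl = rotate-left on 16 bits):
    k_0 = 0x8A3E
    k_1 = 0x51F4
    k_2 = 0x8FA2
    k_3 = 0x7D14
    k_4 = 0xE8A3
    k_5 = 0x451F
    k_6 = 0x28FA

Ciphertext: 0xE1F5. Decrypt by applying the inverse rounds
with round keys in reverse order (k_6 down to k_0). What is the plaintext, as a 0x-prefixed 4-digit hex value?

s_0 = ciphertext = 0xE1F5
s_1 = InvRound(s_0, k_6) = 0xE8E1
s_2 = InvRound(s_1, k_5) = 0x15E8
s_3 = InvRound(s_2, k_4) = 0x3D15
s_4 = InvRound(s_3, k_3) = 0x353D
s_5 = InvRound(s_4, k_2) = 0x3935
s_6 = InvRound(s_5, k_1) = 0xAF39
s_7 = InvRound(s_6, k_0) = 0x38AF

0x38AF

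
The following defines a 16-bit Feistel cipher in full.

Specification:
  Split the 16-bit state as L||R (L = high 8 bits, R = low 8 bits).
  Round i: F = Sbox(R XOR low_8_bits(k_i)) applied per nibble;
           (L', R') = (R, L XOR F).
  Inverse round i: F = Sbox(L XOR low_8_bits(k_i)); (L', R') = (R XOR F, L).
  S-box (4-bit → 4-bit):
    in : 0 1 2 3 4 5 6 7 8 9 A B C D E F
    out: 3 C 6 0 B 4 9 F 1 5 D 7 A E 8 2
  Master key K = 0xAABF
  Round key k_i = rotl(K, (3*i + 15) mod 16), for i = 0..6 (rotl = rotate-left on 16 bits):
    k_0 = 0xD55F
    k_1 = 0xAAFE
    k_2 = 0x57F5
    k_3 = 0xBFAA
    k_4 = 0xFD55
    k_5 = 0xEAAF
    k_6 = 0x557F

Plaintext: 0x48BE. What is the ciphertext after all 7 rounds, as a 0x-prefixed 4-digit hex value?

0xD392

s_0 = plaintext = 0x48BE
s_1 = Round(s_0, k_0) = 0xBEC4
s_2 = Round(s_1, k_1) = 0xC4B3
s_3 = Round(s_2, k_2) = 0xB37D
s_4 = Round(s_3, k_3) = 0x7D5C
s_5 = Round(s_4, k_4) = 0x5C48
s_6 = Round(s_5, k_5) = 0x48D3
s_7 = Round(s_6, k_6) = 0xD392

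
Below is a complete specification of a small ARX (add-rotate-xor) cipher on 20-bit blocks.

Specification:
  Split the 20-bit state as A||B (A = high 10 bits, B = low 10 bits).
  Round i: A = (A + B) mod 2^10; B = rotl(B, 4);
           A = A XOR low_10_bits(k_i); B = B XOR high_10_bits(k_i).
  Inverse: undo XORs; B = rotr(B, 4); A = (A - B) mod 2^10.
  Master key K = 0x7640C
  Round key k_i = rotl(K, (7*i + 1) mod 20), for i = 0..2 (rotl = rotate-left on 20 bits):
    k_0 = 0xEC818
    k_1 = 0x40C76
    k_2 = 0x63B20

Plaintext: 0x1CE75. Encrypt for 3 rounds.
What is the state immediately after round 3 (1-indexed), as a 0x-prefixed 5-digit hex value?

s_0 = plaintext = 0x1CE75
s_1 = Round(s_0, k_0) = 0xBC0EB
s_2 = Round(s_1, k_1) = 0xEB7B0
s_3 = Round(s_2, k_2) = 0x1F680

0x1F680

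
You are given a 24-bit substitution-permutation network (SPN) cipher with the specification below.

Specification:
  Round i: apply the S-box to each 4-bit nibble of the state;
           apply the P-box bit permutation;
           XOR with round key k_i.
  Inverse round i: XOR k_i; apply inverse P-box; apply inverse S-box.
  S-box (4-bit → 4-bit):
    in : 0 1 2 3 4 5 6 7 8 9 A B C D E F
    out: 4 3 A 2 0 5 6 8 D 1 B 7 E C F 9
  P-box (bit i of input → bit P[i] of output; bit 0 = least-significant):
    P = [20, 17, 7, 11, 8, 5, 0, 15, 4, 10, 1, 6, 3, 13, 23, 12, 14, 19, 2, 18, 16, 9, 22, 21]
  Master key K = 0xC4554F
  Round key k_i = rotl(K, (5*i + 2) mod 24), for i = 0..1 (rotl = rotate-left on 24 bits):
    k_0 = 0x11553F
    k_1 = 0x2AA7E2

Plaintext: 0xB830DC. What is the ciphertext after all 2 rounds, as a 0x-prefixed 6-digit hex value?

0xF38E1F

s_0 = plaintext = 0xB830DC
s_1 = Round(s_0, k_0) = 0x56BFB8
s_2 = Round(s_1, k_1) = 0xF38E1F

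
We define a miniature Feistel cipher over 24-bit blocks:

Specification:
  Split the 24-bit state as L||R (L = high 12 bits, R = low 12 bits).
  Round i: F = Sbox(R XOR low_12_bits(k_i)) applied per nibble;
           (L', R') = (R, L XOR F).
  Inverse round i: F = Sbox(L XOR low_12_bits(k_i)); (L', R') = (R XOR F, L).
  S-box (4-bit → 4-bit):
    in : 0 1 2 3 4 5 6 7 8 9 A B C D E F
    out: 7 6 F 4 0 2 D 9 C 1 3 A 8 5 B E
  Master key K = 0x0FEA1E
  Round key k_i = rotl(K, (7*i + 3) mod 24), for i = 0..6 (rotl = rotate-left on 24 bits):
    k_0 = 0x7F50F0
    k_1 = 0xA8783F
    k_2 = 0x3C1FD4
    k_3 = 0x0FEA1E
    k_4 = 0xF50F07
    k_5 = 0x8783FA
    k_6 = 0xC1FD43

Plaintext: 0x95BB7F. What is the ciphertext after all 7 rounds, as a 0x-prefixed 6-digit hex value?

s_0 = plaintext = 0x95BB7F
s_1 = Round(s_0, k_0) = 0xB7F395
s_2 = Round(s_1, k_1) = 0x39514C
s_3 = Round(s_2, k_2) = 0x14C889
s_4 = Round(s_3, k_3) = 0x889E55
s_5 = Round(s_4, k_4) = 0xE55EA6
s_6 = Round(s_5, k_5) = 0xEA6B7D
s_7 = Round(s_6, k_6) = 0xB7D3ED

0xB7D3ED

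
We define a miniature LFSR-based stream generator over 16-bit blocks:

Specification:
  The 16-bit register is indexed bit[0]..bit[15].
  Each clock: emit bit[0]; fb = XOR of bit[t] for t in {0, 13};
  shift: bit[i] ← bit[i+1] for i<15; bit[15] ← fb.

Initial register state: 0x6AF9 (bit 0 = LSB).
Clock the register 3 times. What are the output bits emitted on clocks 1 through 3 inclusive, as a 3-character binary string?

100

reg_0 = 0x6AF9
clock 1: out=1, reg = 0x357C
clock 2: out=0, reg = 0x9ABE
clock 3: out=0, reg = 0x4D5F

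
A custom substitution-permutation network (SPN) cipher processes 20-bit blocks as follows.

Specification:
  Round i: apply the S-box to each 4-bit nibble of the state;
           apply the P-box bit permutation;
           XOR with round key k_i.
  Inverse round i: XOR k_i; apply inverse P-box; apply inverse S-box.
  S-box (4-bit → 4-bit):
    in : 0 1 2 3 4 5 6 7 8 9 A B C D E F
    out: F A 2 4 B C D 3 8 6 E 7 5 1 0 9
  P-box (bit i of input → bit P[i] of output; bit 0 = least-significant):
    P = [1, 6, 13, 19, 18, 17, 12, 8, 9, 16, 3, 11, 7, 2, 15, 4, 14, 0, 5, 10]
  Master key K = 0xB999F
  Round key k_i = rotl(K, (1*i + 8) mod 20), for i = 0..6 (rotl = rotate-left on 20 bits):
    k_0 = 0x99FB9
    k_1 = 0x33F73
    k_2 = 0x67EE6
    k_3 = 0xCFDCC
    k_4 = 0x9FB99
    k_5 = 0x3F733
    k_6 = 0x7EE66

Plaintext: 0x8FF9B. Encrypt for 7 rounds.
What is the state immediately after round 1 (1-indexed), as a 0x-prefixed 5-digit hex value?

s_0 = plaintext = 0x8FF9B
s_1 = Round(s_0, k_0) = 0xBA16B
s_2 = Round(s_1, k_1) = 0x6C604
s_3 = Round(s_2, k_2) = 0x8A10C
s_4 = Round(s_3, k_3) = 0xB40DA
s_5 = Round(s_4, k_4) = 0x49164
s_6 = Round(s_5, k_5) = 0xE2A74
s_7 = Round(s_6, k_6) = 0x8E628

0xBA16B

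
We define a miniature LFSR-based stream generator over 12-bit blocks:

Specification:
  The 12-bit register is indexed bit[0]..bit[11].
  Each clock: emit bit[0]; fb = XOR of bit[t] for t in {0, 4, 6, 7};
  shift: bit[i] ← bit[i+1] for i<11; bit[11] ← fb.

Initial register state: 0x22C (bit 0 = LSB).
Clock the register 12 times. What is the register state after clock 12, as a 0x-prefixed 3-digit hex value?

reg_0 = 0x22C
clock 1: out=0, reg = 0x116
clock 2: out=0, reg = 0x88B
clock 3: out=1, reg = 0x445
clock 4: out=1, reg = 0x222
clock 5: out=0, reg = 0x111
clock 6: out=1, reg = 0x088
clock 7: out=0, reg = 0x844
clock 8: out=0, reg = 0xC22
clock 9: out=0, reg = 0x611
clock 10: out=1, reg = 0x308
clock 11: out=0, reg = 0x184
clock 12: out=0, reg = 0x8C2

0x8C2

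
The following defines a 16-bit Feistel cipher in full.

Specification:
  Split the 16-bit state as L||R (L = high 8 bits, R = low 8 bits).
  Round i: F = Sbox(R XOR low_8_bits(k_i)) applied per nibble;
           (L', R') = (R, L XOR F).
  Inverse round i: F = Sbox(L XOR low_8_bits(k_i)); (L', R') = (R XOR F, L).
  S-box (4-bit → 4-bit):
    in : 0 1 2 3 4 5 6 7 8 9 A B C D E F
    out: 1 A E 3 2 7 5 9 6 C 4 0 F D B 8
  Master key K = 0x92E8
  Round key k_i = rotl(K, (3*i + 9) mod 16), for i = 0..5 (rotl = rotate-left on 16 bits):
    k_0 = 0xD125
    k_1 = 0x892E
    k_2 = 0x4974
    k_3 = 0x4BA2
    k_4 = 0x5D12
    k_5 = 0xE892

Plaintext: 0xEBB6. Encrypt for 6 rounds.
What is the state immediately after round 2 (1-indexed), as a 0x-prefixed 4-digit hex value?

s_0 = plaintext = 0xEBB6
s_1 = Round(s_0, k_0) = 0xB628
s_2 = Round(s_1, k_1) = 0x28A3
s_3 = Round(s_2, k_2) = 0xA3F1
s_4 = Round(s_3, k_3) = 0xF1D0
s_5 = Round(s_4, k_4) = 0xD00F
s_6 = Round(s_5, k_5) = 0x0F1D

0x28A3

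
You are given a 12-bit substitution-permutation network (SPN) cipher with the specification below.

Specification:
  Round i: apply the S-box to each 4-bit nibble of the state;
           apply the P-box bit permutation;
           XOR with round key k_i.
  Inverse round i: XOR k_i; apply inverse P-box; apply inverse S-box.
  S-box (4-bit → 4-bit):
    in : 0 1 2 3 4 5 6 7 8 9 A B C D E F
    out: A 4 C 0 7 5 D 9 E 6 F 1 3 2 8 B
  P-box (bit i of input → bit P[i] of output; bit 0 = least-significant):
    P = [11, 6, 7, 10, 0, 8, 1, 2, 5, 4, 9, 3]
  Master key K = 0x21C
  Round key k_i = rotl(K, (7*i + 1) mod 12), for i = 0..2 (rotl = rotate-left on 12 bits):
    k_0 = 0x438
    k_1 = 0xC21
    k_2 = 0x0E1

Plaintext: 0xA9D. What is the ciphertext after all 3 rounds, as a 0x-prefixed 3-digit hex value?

0xF37

s_0 = plaintext = 0xA9D
s_1 = Round(s_0, k_0) = 0x742
s_2 = Round(s_1, k_1) = 0x98A
s_3 = Round(s_2, k_2) = 0xF37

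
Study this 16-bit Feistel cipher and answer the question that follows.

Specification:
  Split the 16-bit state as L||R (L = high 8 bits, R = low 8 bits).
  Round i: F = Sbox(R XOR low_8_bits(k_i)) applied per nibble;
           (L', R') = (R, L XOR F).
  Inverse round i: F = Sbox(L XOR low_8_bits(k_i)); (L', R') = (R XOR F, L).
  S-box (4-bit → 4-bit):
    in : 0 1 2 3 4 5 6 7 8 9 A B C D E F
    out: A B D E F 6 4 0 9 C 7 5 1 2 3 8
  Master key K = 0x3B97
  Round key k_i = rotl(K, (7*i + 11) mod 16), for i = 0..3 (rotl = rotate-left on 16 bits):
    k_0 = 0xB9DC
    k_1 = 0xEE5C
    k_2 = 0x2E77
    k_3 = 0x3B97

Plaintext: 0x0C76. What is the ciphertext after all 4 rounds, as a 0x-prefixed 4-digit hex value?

0x50B6

s_0 = plaintext = 0x0C76
s_1 = Round(s_0, k_0) = 0x767B
s_2 = Round(s_1, k_1) = 0x7BA6
s_3 = Round(s_2, k_2) = 0xA650
s_4 = Round(s_3, k_3) = 0x50B6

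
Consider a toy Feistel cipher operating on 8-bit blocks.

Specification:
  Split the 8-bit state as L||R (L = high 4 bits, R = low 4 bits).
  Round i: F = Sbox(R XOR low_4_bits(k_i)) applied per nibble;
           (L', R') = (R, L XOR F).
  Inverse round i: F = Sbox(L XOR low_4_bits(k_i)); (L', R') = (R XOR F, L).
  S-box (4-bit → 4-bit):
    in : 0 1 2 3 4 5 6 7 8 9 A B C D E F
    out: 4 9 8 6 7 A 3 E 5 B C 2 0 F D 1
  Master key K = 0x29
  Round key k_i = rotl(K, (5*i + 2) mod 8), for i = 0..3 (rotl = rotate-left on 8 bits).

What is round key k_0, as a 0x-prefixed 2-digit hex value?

K = 0x29
k_0 = rotl(K, (5*0+2) mod 8) = rotl(K, 2) = 0xA4

0xA4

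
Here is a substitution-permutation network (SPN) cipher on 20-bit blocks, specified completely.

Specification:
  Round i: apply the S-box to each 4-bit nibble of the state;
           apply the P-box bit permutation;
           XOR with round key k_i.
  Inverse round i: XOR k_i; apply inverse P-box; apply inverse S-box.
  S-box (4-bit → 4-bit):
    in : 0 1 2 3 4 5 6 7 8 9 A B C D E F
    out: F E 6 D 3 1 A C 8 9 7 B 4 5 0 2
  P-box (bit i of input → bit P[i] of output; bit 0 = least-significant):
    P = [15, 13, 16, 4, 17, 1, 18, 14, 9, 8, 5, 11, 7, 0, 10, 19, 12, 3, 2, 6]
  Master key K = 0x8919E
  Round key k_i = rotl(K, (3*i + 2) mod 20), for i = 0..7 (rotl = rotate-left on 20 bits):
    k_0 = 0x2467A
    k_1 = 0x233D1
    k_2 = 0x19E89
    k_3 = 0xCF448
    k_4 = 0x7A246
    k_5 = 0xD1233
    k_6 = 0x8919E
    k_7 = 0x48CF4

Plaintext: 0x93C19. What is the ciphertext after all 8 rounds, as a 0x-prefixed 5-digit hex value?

0x28278

s_0 = plaintext = 0x93C19
s_1 = Round(s_0, k_0) = 0xE9288
s_2 = Round(s_1, k_1) = 0xA7261
s_3 = Round(s_2, k_2) = 0x8EBB7
s_4 = Round(s_3, k_3) = 0xFBF1A
s_5 = Round(s_4, k_4) = 0xA43CD
s_6 = Round(s_5, k_5) = 0x8889E
s_7 = Round(s_6, k_6) = 0x2D9DE
s_8 = Round(s_7, k_7) = 0x28278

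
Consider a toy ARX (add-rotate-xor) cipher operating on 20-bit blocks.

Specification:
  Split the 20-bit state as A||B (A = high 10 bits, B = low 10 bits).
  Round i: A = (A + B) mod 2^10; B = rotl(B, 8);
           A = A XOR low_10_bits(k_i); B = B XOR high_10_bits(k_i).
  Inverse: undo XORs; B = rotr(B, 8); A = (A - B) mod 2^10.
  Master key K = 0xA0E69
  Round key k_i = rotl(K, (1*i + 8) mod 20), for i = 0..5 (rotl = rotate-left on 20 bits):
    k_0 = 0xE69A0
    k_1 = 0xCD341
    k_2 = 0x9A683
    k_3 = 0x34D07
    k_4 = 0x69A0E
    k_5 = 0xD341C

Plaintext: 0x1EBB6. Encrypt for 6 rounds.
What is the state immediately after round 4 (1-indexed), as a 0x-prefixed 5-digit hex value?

s_0 = plaintext = 0x1EBB6
s_1 = Round(s_0, k_0) = 0x64177
s_2 = Round(s_1, k_1) = 0x11869
s_3 = Round(s_2, k_2) = 0x8B373
s_4 = Round(s_3, k_3) = 0x2630F
s_5 = Round(s_4, k_4) = 0x6A665
s_6 = Round(s_5, k_5) = 0x04AD4

0x2630F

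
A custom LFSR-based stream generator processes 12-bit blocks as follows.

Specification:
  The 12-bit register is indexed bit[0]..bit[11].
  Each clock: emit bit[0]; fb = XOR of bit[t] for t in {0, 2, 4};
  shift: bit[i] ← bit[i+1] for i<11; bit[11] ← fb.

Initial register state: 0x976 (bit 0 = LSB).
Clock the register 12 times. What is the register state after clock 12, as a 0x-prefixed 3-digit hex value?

reg_0 = 0x976
clock 1: out=0, reg = 0x4BB
clock 2: out=1, reg = 0x25D
clock 3: out=1, reg = 0x92E
clock 4: out=0, reg = 0xC97
clock 5: out=1, reg = 0xE4B
clock 6: out=1, reg = 0xF25
clock 7: out=1, reg = 0x792
clock 8: out=0, reg = 0xBC9
clock 9: out=1, reg = 0xDE4
clock 10: out=0, reg = 0xEF2
clock 11: out=0, reg = 0xF79
clock 12: out=1, reg = 0x7BC

0x7BC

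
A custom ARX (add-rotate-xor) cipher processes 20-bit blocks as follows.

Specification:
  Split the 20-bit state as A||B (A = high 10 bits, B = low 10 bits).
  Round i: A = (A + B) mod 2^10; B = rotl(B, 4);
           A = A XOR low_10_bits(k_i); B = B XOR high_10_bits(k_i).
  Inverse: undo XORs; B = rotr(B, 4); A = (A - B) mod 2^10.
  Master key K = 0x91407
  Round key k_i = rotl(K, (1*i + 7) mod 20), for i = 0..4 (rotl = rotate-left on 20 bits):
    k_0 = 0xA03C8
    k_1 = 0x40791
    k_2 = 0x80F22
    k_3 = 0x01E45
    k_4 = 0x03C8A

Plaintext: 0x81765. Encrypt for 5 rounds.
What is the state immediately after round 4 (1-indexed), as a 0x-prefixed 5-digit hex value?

s_0 = plaintext = 0x81765
s_1 = Round(s_0, k_0) = 0xA88DD
s_2 = Round(s_1, k_1) = 0x3B8D2
s_3 = Round(s_2, k_2) = 0xB8B20
s_4 = Round(s_3, k_3) = 0x11E0B
s_5 = Round(s_4, k_4) = 0xB60B7

0x11E0B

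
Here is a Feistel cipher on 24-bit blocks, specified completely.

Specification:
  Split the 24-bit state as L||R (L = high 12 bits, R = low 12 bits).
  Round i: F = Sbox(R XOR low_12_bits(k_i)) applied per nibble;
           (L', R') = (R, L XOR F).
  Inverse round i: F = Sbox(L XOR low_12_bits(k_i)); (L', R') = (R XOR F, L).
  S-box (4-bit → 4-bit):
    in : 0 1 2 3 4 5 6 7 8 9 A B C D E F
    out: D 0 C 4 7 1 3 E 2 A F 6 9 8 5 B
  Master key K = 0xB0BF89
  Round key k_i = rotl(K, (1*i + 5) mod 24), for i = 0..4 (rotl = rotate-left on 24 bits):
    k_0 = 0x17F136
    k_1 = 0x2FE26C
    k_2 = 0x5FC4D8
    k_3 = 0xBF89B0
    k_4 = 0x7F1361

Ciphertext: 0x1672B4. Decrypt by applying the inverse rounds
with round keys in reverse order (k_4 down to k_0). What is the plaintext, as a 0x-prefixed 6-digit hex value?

s_0 = ciphertext = 0x1672B4
s_1 = InvRound(s_0, k_4) = 0xE67167
s_2 = InvRound(s_1, k_3) = 0xFE9E67
s_3 = InvRound(s_2, k_2) = 0x827FE9
s_4 = InvRound(s_3, k_1) = 0x09F827
s_5 = InvRound(s_4, k_0) = 0x8DD09F

0x8DD09F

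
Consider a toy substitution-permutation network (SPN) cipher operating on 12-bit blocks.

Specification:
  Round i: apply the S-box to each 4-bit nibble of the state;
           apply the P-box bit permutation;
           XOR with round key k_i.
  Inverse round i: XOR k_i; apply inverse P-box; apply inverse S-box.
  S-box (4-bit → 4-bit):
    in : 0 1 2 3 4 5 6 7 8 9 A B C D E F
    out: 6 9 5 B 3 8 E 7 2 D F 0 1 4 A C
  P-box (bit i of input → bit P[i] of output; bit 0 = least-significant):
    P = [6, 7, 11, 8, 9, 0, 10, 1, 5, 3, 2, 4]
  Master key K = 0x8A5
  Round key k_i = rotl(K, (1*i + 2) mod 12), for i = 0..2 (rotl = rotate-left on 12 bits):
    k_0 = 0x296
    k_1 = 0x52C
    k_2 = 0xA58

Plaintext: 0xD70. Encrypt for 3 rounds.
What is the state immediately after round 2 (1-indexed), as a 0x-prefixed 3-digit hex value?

s_0 = plaintext = 0xD70
s_1 = Round(s_0, k_0) = 0xC13
s_2 = Round(s_1, k_1) = 0x6CE
s_3 = Round(s_2, k_2) = 0x9C4

0x6CE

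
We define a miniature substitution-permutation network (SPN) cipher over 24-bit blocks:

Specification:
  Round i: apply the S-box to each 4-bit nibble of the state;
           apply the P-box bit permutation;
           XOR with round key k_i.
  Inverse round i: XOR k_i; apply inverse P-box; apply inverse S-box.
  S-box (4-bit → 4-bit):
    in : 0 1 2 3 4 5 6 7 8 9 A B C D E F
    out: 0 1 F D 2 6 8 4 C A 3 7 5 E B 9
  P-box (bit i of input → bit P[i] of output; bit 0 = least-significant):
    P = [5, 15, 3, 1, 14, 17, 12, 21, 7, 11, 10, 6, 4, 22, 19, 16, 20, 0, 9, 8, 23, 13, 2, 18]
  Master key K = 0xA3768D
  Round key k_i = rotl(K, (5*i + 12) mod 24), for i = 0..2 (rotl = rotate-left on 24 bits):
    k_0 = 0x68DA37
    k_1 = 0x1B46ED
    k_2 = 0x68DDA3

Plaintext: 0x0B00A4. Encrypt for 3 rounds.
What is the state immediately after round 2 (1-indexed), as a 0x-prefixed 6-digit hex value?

s_0 = plaintext = 0x0B00A4
s_1 = Round(s_0, k_0) = 0x7A1836
s_2 = Round(s_1, k_1) = 0x2B12BA
s_3 = Round(s_2, k_2) = 0xFE2356

0x2B12BA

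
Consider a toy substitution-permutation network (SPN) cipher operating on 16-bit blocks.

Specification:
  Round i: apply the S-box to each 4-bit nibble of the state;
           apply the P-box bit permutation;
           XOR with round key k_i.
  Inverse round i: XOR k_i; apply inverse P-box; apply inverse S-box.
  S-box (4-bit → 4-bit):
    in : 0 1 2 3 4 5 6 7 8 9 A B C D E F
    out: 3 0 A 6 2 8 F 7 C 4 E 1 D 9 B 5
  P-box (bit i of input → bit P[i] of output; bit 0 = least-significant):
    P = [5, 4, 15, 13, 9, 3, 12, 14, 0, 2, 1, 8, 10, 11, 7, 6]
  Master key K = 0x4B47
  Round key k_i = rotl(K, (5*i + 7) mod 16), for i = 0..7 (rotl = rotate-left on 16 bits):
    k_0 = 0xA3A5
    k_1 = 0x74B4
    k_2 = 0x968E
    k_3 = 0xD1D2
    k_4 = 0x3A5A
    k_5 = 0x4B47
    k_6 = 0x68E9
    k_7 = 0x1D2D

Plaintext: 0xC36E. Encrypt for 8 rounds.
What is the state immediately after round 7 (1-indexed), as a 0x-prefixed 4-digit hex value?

0x423D

s_0 = plaintext = 0xC36E
s_1 = Round(s_0, k_0) = 0xD55B
s_2 = Round(s_1, k_1) = 0x31D4
s_3 = Round(s_2, k_2) = 0xDC1E
s_4 = Round(s_3, k_3) = 0xF4A1
s_5 = Round(s_4, k_4) = 0x6ED6
s_6 = Round(s_5, k_5) = 0xA4B2
s_7 = Round(s_6, k_6) = 0x423D
s_8 = Round(s_7, k_7) = 0x2401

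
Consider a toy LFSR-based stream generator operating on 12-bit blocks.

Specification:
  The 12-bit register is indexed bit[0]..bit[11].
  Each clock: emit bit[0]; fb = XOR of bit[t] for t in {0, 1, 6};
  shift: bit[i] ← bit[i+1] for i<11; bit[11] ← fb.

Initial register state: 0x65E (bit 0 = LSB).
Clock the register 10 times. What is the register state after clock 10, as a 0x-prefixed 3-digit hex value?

0xDA1

reg_0 = 0x65E
clock 1: out=0, reg = 0x32F
clock 2: out=1, reg = 0x197
clock 3: out=1, reg = 0x0CB
clock 4: out=1, reg = 0x865
clock 5: out=1, reg = 0x432
clock 6: out=0, reg = 0xA19
clock 7: out=1, reg = 0xD0C
clock 8: out=0, reg = 0x686
clock 9: out=0, reg = 0xB43
clock 10: out=1, reg = 0xDA1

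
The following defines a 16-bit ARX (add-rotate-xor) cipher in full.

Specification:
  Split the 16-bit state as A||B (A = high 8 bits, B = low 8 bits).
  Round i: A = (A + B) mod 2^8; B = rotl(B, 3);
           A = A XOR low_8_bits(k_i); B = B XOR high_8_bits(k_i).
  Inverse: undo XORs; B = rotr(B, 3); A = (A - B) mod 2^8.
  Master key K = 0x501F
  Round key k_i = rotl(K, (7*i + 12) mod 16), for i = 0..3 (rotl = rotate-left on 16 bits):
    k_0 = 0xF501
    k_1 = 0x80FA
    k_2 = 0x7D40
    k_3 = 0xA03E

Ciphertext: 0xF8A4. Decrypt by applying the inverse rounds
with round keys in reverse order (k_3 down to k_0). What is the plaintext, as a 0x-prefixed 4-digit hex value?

0x9542

s_0 = ciphertext = 0xF8A4
s_1 = InvRound(s_0, k_3) = 0x4680
s_2 = InvRound(s_1, k_2) = 0x47BF
s_3 = InvRound(s_2, k_1) = 0xD6E7
s_4 = InvRound(s_3, k_0) = 0x9542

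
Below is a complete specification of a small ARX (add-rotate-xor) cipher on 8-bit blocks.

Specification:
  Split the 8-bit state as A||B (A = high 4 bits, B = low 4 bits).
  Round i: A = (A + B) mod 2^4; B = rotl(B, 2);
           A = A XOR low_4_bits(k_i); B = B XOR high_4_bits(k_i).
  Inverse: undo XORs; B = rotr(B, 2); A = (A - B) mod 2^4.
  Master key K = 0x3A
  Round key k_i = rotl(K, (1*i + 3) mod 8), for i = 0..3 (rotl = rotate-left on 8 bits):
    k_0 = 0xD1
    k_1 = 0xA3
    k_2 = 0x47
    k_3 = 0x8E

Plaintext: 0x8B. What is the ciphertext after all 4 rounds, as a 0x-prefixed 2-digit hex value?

0x6F

s_0 = plaintext = 0x8B
s_1 = Round(s_0, k_0) = 0x23
s_2 = Round(s_1, k_1) = 0x66
s_3 = Round(s_2, k_2) = 0xBD
s_4 = Round(s_3, k_3) = 0x6F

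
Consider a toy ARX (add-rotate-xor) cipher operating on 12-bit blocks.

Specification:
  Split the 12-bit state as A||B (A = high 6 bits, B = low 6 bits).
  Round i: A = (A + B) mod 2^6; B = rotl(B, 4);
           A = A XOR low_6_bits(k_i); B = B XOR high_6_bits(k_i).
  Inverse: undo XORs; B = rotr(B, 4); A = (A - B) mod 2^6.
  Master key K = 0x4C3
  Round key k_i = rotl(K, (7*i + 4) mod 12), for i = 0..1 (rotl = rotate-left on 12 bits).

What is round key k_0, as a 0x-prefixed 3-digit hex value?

0xC34

K = 0x4C3
k_0 = rotl(K, (7*0+4) mod 12) = rotl(K, 4) = 0xC34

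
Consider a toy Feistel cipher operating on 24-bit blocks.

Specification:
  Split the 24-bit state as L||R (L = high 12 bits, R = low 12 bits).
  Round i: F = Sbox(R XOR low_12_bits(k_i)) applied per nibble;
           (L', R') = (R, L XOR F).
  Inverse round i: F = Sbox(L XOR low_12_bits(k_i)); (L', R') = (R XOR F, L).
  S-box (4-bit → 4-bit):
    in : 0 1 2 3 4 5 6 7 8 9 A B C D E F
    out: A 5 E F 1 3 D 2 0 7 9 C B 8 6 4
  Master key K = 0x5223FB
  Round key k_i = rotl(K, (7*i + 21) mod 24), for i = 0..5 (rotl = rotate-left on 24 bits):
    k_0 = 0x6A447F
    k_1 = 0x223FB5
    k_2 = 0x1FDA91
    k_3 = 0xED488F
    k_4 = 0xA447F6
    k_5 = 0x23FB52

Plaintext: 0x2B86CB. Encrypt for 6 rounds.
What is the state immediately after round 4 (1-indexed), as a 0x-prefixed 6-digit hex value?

0x31C50F

s_0 = plaintext = 0x2B86CB
s_1 = Round(s_0, k_0) = 0x6CBC79
s_2 = Round(s_1, k_1) = 0xC79970
s_3 = Round(s_2, k_2) = 0x97031C
s_4 = Round(s_3, k_3) = 0x31C50F
s_5 = Round(s_4, k_4) = 0x50FD5B
s_6 = Round(s_5, k_5) = 0xD5B8A8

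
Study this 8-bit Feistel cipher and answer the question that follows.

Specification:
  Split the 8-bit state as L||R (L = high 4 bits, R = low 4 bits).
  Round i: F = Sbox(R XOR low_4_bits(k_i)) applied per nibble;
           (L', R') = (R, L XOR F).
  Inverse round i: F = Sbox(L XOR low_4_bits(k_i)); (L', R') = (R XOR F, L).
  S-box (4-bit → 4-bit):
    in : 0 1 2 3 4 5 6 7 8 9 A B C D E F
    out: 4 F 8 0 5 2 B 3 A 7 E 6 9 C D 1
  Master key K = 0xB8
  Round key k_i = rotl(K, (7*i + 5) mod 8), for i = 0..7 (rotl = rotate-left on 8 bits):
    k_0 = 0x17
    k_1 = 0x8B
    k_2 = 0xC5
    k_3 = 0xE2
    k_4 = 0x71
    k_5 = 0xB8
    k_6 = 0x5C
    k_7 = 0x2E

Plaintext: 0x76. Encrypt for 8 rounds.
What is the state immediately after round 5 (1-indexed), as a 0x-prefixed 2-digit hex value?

0x8F

s_0 = plaintext = 0x76
s_1 = Round(s_0, k_0) = 0x68
s_2 = Round(s_1, k_1) = 0x86
s_3 = Round(s_2, k_2) = 0x68
s_4 = Round(s_3, k_3) = 0x88
s_5 = Round(s_4, k_4) = 0x8F
s_6 = Round(s_5, k_5) = 0xFB
s_7 = Round(s_6, k_6) = 0xBC
s_8 = Round(s_7, k_7) = 0xC3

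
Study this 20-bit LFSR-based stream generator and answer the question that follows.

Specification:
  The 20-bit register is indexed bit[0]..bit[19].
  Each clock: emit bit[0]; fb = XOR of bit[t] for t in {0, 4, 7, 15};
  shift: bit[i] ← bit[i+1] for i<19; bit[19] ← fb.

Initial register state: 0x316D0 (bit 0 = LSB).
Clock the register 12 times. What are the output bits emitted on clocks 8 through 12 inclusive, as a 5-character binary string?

reg_0 = 0x316D0
clock 1: out=0, reg = 0x18B68
clock 2: out=0, reg = 0x8C5B4
clock 3: out=0, reg = 0xC62DA
clock 4: out=0, reg = 0x6316D
clock 5: out=1, reg = 0xB18B6
clock 6: out=0, reg = 0x58C5B
clock 7: out=1, reg = 0xAC62D
clock 8: out=1, reg = 0x56316
clock 9: out=0, reg = 0xAB18B
clock 10: out=1, reg = 0xD58C5
clock 11: out=1, reg = 0x6AC62
clock 12: out=0, reg = 0xB5631

10110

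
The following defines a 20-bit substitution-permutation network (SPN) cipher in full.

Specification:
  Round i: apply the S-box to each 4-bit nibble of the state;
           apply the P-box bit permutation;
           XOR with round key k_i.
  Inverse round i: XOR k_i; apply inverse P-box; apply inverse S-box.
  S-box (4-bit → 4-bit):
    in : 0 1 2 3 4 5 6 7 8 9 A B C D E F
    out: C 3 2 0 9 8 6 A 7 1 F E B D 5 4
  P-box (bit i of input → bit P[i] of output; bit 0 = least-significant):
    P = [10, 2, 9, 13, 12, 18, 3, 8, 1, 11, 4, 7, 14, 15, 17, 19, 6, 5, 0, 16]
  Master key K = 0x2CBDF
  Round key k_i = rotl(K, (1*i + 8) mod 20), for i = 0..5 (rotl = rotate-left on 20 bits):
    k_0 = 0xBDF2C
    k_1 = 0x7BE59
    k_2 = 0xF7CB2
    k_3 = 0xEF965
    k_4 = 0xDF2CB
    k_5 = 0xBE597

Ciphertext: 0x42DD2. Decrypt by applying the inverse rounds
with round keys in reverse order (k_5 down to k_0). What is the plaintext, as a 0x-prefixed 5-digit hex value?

s_0 = ciphertext = 0x42DD2
s_1 = InvRound(s_0, k_5) = 0xDA222
s_2 = InvRound(s_1, k_4) = 0x895E3
s_3 = InvRound(s_2, k_3) = 0x3EC2C
s_4 = InvRound(s_3, k_2) = 0x37D82
s_5 = InvRound(s_4, k_1) = 0xE1DBF
s_6 = InvRound(s_5, k_0) = 0x01D2F

0x01D2F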